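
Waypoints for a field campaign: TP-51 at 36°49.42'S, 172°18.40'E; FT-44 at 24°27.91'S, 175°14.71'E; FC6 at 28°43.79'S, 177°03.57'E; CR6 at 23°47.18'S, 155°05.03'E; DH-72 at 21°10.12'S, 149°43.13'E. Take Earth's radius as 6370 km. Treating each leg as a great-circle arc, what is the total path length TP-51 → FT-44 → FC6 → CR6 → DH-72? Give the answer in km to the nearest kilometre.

TP-51: φ = -36.82367°, λ = +172.30667°
FT-44: φ = -24.46517°, λ = +175.24517°
FC6: φ = -28.72983°, λ = +177.05950°
CR6: φ = -23.78633°, λ = +155.08383°
DH-72: φ = -21.16867°, λ = +149.71883°
TP-51→FT-44: c = 0.220128 rad, d = 1402.21 km
FT-44→FC6: c = 0.079632 rad, d = 507.26 km
FC6→CR6: c = 0.354041 rad, d = 2255.24 km
CR6→DH-72: c = 0.097830 rad, d = 623.18 km
Total = 1402.21 + 507.26 + 2255.24 + 623.18 = 4787.89 km

4788 km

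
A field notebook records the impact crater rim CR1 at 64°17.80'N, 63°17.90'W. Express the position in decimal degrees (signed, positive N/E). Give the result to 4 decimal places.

lat: 64.2967° N → +64.2967°
lon: 63.2983° W → -63.2983°

+64.2967°, -63.2983°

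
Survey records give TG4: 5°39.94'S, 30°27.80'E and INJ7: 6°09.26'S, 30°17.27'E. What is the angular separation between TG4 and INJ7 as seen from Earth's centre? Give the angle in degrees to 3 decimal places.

TG4: φ = -5.66567°, λ = +30.46333°
INJ7: φ = -6.15433°, λ = +30.28783°
Δφ = -0.4887°,  Δλ = -0.1755°
a = sin²(Δφ/2) + cos φ₁ cos φ₂ sin²(Δλ/2) = 0.000021
c = 2·arcsin(√a) = 0.009057 rad = 0.5189°

0.519°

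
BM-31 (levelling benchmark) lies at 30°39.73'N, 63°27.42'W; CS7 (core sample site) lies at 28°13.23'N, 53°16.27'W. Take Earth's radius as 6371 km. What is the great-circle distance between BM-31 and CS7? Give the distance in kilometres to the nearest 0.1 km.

BM-31: φ = +30.66217°, λ = -63.45700°
CS7: φ = +28.22050°, λ = -53.27117°
Δφ = -2.4417°,  Δλ = 10.1858°
a = sin²(Δφ/2) + cos φ₁ cos φ₂ sin²(Δλ/2) = 0.006427
c = 2·arcsin(√a) = 0.160507 rad = 9.1963°
d = R·c = 6371 × 0.160507 = 1022.6 km

1022.6 km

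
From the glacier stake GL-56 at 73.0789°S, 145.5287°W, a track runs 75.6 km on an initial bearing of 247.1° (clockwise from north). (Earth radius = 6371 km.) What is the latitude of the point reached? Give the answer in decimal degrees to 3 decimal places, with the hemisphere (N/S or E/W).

δ = d/R = 75.6/6371 = 0.011866 rad
φ₂ = arcsin(sin φ₁ cos δ + cos φ₁ sin δ cos θ)
   = arcsin(-0.95671·0.99993 + 0.29105·0.01187·-0.38912) = -73.33203°
λ₂ = λ₁ + atan2(sin θ sin δ cos φ₁, cos δ − sin φ₁ sin φ₂) = -147.71275°

73.332°S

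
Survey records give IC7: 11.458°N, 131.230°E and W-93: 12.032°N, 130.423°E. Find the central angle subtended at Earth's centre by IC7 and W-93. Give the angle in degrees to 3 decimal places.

0.977°

Δφ = 0.5740°,  Δλ = -0.8070°
a = sin²(Δφ/2) + cos φ₁ cos φ₂ sin²(Δλ/2) = 0.000073
c = 2·arcsin(√a) = 0.017045 rad = 0.9766°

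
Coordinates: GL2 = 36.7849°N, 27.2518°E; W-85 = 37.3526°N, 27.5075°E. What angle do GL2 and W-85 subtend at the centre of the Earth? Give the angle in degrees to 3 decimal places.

Δφ = 0.5677°,  Δλ = 0.2557°
a = sin²(Δφ/2) + cos φ₁ cos φ₂ sin²(Δλ/2) = 0.000028
c = 2·arcsin(√a) = 0.010529 rad = 0.6032°

0.603°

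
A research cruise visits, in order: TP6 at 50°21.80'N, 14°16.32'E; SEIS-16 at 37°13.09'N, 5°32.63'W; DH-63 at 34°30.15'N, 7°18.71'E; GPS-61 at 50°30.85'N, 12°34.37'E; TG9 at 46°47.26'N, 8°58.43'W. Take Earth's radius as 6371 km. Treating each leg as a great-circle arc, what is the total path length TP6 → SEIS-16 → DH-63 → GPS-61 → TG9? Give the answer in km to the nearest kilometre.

6804 km

TP6: φ = +50.36333°, λ = +14.27200°
SEIS-16: φ = +37.21817°, λ = -5.54383°
DH-63: φ = +34.50250°, λ = +7.31183°
GPS-61: φ = +50.51417°, λ = +12.57283°
TG9: φ = +46.78767°, λ = -8.97383°
TP6→SEIS-16: c = 0.337102 rad, d = 2147.68 km
SEIS-16→DH-63: c = 0.187749 rad, d = 1196.15 km
DH-63→GPS-61: c = 0.287351 rad, d = 1830.71 km
GPS-61→TG9: c = 0.255806 rad, d = 1629.74 km
Total = 2147.68 + 1196.15 + 1830.71 + 1629.74 = 6804.28 km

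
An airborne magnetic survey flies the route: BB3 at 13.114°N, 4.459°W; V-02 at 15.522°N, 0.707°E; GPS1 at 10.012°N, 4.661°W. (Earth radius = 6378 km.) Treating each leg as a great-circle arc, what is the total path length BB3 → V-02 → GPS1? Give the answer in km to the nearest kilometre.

1464 km

BB3→V-02: c = 0.096938 rad, d = 618.27 km
V-02→GPS1: c = 0.132625 rad, d = 845.89 km
Total = 618.27 + 845.89 = 1464.16 km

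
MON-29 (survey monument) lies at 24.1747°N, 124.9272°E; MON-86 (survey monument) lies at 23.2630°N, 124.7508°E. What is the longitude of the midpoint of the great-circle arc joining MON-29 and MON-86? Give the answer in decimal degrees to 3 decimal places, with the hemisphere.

Bx = cos φ₂ cos Δλ = 0.918697,  By = cos φ₂ sin Δλ = -0.002828
φₘ = atan2(sin φ₁ + sin φ₂, √((cos φ₁ + Bx)² + By²)) = 23.71888°
λₘ = λ₁ + atan2(By, cos φ₁ + Bx) = 124.83869°

124.839°E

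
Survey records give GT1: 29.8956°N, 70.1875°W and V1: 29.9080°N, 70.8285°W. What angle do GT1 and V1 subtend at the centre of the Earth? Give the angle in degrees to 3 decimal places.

0.556°

Δφ = 0.0124°,  Δλ = -0.6410°
a = sin²(Δφ/2) + cos φ₁ cos φ₂ sin²(Δλ/2) = 0.000024
c = 2·arcsin(√a) = 0.009701 rad = 0.5558°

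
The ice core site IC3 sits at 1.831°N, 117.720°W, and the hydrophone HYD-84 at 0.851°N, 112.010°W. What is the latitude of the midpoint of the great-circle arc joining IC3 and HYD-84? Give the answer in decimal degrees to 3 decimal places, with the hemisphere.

1.343°N

Bx = cos φ₂ cos Δλ = 0.994928,  By = cos φ₂ sin Δλ = 0.099482
φₘ = atan2(sin φ₁ + sin φ₂, √((cos φ₁ + Bx)² + By²)) = 1.34267°
λₘ = λ₁ + atan2(By, cos φ₁ + Bx) = -114.86443°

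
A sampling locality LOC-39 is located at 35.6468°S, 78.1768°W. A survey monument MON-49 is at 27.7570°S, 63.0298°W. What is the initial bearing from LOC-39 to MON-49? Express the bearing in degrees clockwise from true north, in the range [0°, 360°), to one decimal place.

62.7°

Δλ = 15.1470°
y = sin Δλ · cos φ₂ = 0.231229
x = cos φ₁ sin φ₂ − sin φ₁ cos φ₂ cos Δλ = 0.119351
θ = atan2(y, x) = 62.6990° → 62.6990° (mod 360°)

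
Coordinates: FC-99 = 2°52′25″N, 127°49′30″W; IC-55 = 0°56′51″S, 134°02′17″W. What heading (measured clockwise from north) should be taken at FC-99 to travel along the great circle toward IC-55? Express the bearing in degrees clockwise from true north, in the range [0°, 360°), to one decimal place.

238.5°

FC-99: φ = +2.87361°, λ = -127.82500°
IC-55: φ = -0.94750°, λ = -134.03806°
Δλ = -6.2131°
y = sin Δλ · cos φ₂ = -0.108211
x = cos φ₁ sin φ₂ − sin φ₁ cos φ₂ cos Δλ = -0.066347
θ = atan2(y, x) = -121.5136° → 238.4864° (mod 360°)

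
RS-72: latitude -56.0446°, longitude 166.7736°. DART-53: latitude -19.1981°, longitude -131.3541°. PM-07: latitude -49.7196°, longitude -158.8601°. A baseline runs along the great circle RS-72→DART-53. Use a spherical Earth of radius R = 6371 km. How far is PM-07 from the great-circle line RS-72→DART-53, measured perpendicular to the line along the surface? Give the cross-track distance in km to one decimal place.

δ₁₃ = central angle RS-72→PM-07 = 0.373986 rad  (haversine)
θ₁₃ = bearing RS-72→PM-07 = 87.402°,  θ₁₂ = bearing RS-72→DART-53 = 77.435°
dₓₜ = R·arcsin(sin δ₁₃ · sin(θ₁₃ − θ₁₂)) = 6371·arcsin(0.36533·sin(9.967°)) = 403.118 km
|dₓₜ| = 403.118 km

403.1 km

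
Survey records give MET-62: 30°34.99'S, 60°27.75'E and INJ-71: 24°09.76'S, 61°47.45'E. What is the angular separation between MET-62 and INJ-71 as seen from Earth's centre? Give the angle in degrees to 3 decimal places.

6.528°

MET-62: φ = -30.58317°, λ = +60.46250°
INJ-71: φ = -24.16267°, λ = +61.79083°
Δφ = 6.4205°,  Δλ = 1.3283°
a = sin²(Δφ/2) + cos φ₁ cos φ₂ sin²(Δλ/2) = 0.003242
c = 2·arcsin(√a) = 0.113931 rad = 6.5278°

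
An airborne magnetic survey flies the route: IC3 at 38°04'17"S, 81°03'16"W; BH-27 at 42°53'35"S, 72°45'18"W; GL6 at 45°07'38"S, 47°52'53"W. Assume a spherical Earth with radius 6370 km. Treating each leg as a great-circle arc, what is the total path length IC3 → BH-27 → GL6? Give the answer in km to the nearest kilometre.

IC3: φ = -38.07139°, λ = -81.05444°
BH-27: φ = -42.89306°, λ = -72.75500°
GL6: φ = -45.12722°, λ = -47.88139°
IC3→BH-27: c = 0.138524 rad, d = 882.40 km
BH-27→GL6: c = 0.313397 rad, d = 1996.34 km
Total = 882.40 + 1996.34 = 2878.74 km

2879 km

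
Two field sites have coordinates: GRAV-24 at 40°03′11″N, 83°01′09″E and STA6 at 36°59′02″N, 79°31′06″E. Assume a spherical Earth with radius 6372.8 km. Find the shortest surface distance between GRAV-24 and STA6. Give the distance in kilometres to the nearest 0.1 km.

457.5 km

GRAV-24: φ = +40.05306°, λ = +83.01917°
STA6: φ = +36.98389°, λ = +79.51833°
Δφ = -3.0692°,  Δλ = -3.5008°
a = sin²(Δφ/2) + cos φ₁ cos φ₂ sin²(Δλ/2) = 0.001288
c = 2·arcsin(√a) = 0.071784 rad = 4.1129°
d = R·c = 6372.8 × 0.071784 = 457.5 km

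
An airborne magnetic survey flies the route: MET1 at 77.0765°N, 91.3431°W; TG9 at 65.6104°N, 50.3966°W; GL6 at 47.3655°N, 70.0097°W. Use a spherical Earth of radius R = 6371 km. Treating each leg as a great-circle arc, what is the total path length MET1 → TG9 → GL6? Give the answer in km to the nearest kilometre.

4202 km

MET1→TG9: c = 0.292779 rad, d = 1865.29 km
TG9→GL6: c = 0.366745 rad, d = 2336.53 km
Total = 1865.29 + 2336.53 = 4201.83 km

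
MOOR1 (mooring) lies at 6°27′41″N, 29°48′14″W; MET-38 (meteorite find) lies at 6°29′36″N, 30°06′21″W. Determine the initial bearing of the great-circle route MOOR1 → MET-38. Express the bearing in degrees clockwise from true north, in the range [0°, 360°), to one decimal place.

MOOR1: φ = +6.46139°, λ = -29.80389°
MET-38: φ = +6.49333°, λ = -30.10583°
Δλ = -0.3019°
y = sin Δλ · cos φ₂ = -0.005236
x = cos φ₁ sin φ₂ − sin φ₁ cos φ₂ cos Δλ = 0.000559
θ = atan2(y, x) = -83.9053° → 276.0947° (mod 360°)

276.1°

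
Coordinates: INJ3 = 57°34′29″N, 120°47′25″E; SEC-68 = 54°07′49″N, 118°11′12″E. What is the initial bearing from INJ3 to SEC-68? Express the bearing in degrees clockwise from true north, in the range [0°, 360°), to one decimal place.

INJ3: φ = +57.57472°, λ = +120.79028°
SEC-68: φ = +54.13028°, λ = +118.18667°
Δλ = -2.6036°
y = sin Δλ · cos φ₂ = -0.026617
x = cos φ₁ sin φ₂ − sin φ₁ cos φ₂ cos Δλ = -0.059570
θ = atan2(y, x) = -155.9240° → 204.0760° (mod 360°)

204.1°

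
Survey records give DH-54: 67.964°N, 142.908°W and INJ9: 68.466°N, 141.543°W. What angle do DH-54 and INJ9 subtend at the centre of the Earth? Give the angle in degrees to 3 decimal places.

0.713°

Δφ = 0.5020°,  Δλ = 1.3650°
a = sin²(Δφ/2) + cos φ₁ cos φ₂ sin²(Δλ/2) = 0.000039
c = 2·arcsin(√a) = 0.012447 rad = 0.7132°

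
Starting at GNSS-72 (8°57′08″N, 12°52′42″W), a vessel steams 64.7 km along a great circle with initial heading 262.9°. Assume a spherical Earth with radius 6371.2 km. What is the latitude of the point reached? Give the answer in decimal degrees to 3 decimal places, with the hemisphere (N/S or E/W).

8.880°N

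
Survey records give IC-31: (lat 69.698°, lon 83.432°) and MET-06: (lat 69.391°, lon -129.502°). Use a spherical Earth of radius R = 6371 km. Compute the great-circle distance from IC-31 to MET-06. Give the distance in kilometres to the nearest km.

Δφ = -0.3070°,  Δλ = 147.0660°
a = sin²(Δφ/2) + cos φ₁ cos φ₂ sin²(Δλ/2) = 0.112323
c = 2·arcsin(√a) = 0.683521 rad = 39.1628°
d = R·c = 6371 × 0.683521 = 4354.7 km

4355 km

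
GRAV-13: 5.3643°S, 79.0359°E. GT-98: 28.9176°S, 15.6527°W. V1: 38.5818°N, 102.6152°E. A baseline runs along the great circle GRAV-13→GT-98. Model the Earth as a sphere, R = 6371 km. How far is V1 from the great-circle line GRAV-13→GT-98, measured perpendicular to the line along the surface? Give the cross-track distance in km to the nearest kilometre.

δ₁₃ = central angle GRAV-13→V1 = 0.856599 rad  (haversine)
θ₁₃ = bearing GRAV-13→V1 = 24.446°,  θ₁₂ = bearing GRAV-13→GT-98 = 240.772°
dₓₜ = R·arcsin(sin δ₁₃ · sin(θ₁₃ − θ₁₂)) = 6371·arcsin(0.75562·sin(-216.326°)) = 2956.739 km
|dₓₜ| = 2956.739 km

2957 km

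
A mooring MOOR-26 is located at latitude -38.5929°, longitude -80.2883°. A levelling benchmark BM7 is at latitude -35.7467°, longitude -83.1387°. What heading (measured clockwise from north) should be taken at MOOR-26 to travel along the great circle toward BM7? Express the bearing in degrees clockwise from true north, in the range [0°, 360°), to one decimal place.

320.5°

Δλ = -2.8504°
y = sin Δλ · cos φ₂ = -0.040360
x = cos φ₁ sin φ₂ − sin φ₁ cos φ₂ cos Δλ = 0.049029
θ = atan2(y, x) = -39.4608° → 320.5392° (mod 360°)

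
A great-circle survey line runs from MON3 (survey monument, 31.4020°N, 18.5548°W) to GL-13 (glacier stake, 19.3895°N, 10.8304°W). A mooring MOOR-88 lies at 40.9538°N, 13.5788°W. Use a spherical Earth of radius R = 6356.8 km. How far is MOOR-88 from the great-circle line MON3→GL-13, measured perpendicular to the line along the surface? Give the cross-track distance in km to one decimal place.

919.2 km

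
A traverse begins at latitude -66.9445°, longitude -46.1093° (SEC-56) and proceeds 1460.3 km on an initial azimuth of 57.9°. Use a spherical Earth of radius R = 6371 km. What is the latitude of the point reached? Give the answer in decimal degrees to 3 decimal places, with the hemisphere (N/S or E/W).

δ = d/R = 1460.3/6371 = 0.229210 rad
φ₂ = arcsin(sin φ₁ cos δ + cos φ₁ sin δ cos θ)
   = arcsin(-0.92013·0.97385 + 0.39162·0.22721·0.53140) = -58.07891°
λ₂ = λ₁ + atan2(sin θ sin δ cos φ₁, cos δ − sin φ₁ sin φ₂) = -24.76229°

58.079°S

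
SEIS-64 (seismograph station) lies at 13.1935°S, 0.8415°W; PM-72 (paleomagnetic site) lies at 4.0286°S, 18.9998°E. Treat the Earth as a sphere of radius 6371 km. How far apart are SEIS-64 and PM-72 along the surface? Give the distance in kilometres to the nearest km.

Δφ = 9.1649°,  Δλ = 19.8413°
a = sin²(Δφ/2) + cos φ₁ cos φ₂ sin²(Δλ/2) = 0.035210
c = 2·arcsin(√a) = 0.377524 rad = 21.6305°
d = R·c = 6371 × 0.377524 = 2405.2 km

2405 km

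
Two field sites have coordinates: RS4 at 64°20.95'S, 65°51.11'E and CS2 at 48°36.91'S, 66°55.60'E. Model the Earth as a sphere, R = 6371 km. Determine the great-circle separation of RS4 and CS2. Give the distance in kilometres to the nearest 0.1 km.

1750.7 km

RS4: φ = -64.34917°, λ = +65.85183°
CS2: φ = -48.61517°, λ = +66.92667°
Δφ = 15.7340°,  Δλ = 1.0748°
a = sin²(Δφ/2) + cos φ₁ cos φ₂ sin²(Δλ/2) = 0.018760
c = 2·arcsin(√a) = 0.274796 rad = 15.7446°
d = R·c = 6371 × 0.274796 = 1750.7 km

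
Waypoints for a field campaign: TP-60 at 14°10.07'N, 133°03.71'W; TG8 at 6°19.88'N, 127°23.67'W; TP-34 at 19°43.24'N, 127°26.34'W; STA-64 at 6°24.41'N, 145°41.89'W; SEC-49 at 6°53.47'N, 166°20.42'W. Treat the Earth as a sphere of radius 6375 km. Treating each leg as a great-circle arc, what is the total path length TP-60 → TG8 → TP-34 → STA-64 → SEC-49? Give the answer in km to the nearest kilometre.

7309 km

TP-60: φ = +14.16783°, λ = -133.06183°
TG8: φ = +6.33133°, λ = -127.39450°
TP-34: φ = +19.72067°, λ = -127.43900°
STA-64: φ = +6.40683°, λ = -145.69817°
SEC-49: φ = +6.89117°, λ = -166.34033°
TP-60→TG8: c = 0.167823 rad, d = 1069.87 km
TG8→TP-34: c = 0.233689 rad, d = 1489.77 km
TP-34→STA-64: c = 0.387064 rad, d = 2467.53 km
STA-64→SEC-49: c = 0.357923 rad, d = 2281.76 km
Total = 1069.87 + 1489.77 + 2467.53 + 2281.76 = 7308.93 km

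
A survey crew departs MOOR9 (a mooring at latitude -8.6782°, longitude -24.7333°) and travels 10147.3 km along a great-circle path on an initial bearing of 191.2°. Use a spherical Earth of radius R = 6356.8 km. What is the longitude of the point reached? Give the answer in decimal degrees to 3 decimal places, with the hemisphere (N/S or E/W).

156.460°W

δ = d/R = 10147.3/6356.8 = 1.596291 rad
φ₂ = arcsin(sin φ₁ cos δ + cos φ₁ sin δ cos θ)
   = arcsin(-0.15088·-0.02549 + 0.98855·0.99968·-0.98096) = -74.91992°
λ₂ = λ₁ + atan2(sin θ sin δ cos φ₁, cos δ − sin φ₁ sin φ₂) = -156.46001°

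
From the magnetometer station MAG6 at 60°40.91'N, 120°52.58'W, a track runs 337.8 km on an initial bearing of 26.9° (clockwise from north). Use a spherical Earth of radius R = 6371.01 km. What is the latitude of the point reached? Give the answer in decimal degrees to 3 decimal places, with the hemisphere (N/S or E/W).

MAG6: φ = +60.68183°, λ = -120.87633°
δ = d/R = 337.8/6371.01 = 0.053021 rad
φ₂ = arcsin(sin φ₁ cos δ + cos φ₁ sin δ cos θ)
   = arcsin(0.87191·0.99859 + 0.48966·0.05300·0.89180) = 63.35868°
λ₂ = λ₁ + atan2(sin θ sin δ cos φ₁, cos δ − sin φ₁ sin φ₂) = -117.81109°

63.359°N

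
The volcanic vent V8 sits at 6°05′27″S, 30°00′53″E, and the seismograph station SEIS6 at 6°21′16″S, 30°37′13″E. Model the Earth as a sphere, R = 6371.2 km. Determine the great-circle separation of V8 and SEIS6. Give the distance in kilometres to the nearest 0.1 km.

73.1 km

V8: φ = -6.09083°, λ = +30.01472°
SEIS6: φ = -6.35444°, λ = +30.62028°
Δφ = -0.2636°,  Δλ = 0.6056°
a = sin²(Δφ/2) + cos φ₁ cos φ₂ sin²(Δλ/2) = 0.000033
c = 2·arcsin(√a) = 0.011470 rad = 0.6572°
d = R·c = 6371.2 × 0.011470 = 73.1 km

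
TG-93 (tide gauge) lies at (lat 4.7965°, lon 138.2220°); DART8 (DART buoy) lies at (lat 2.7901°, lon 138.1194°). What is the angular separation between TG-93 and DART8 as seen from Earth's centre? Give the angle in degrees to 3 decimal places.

2.009°

Δφ = -2.0064°,  Δλ = -0.1026°
a = sin²(Δφ/2) + cos φ₁ cos φ₂ sin²(Δλ/2) = 0.000307
c = 2·arcsin(√a) = 0.035064 rad = 2.0090°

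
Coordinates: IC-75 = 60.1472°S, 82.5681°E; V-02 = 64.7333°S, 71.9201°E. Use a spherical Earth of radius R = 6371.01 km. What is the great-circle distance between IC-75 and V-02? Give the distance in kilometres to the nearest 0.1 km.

746.7 km

Δφ = -4.5861°,  Δλ = -10.6480°
a = sin²(Δφ/2) + cos φ₁ cos φ₂ sin²(Δλ/2) = 0.003430
c = 2·arcsin(√a) = 0.117201 rad = 6.7151°
d = R·c = 6371.01 × 0.117201 = 746.7 km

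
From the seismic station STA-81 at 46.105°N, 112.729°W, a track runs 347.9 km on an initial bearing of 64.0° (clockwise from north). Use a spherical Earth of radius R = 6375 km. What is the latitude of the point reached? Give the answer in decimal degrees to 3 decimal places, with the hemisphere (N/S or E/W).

δ = d/R = 347.9/6375 = 0.054573 rad
φ₂ = arcsin(sin φ₁ cos δ + cos φ₁ sin δ cos θ)
   = arcsin(0.72061·0.99851 + 0.69334·0.05455·0.43837) = 47.40172°
λ₂ = λ₁ + atan2(sin θ sin δ cos φ₁, cos δ − sin φ₁ sin φ₂) = -108.57538°

47.402°N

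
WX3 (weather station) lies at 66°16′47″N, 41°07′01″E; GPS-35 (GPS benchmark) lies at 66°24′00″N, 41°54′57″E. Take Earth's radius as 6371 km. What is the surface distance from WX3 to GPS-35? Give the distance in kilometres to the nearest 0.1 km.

38.1 km

WX3: φ = +66.27972°, λ = +41.11694°
GPS-35: φ = +66.40000°, λ = +41.91583°
Δφ = 0.1203°,  Δλ = 0.7989°
a = sin²(Δφ/2) + cos φ₁ cos φ₂ sin²(Δλ/2) = 0.000009
c = 2·arcsin(√a) = 0.005976 rad = 0.3424°
d = R·c = 6371 × 0.005976 = 38.1 km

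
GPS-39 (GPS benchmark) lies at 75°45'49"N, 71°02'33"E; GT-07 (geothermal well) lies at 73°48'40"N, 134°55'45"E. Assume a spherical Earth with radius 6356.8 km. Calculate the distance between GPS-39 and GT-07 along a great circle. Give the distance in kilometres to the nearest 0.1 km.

1780.4 km

GPS-39: φ = +75.76361°, λ = +71.04250°
GT-07: φ = +73.81111°, λ = +134.92917°
Δφ = -1.9525°,  Δλ = 63.8867°
a = sin²(Δφ/2) + cos φ₁ cos φ₂ sin²(Δλ/2) = 0.019483
c = 2·arcsin(√a) = 0.280080 rad = 16.0474°
d = R·c = 6356.8 × 0.280080 = 1780.4 km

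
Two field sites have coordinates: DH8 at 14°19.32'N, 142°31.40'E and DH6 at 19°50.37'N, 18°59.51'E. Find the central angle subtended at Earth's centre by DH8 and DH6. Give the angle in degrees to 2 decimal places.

DH8: φ = +14.32200°, λ = +142.52333°
DH6: φ = +19.83950°, λ = +18.99183°
Δφ = 5.5175°,  Δλ = -123.5315°
a = sin²(Δφ/2) + cos φ₁ cos φ₂ sin²(Δλ/2) = 0.709753
c = 2·arcsin(√a) = 2.003697 rad = 114.8034°

114.80°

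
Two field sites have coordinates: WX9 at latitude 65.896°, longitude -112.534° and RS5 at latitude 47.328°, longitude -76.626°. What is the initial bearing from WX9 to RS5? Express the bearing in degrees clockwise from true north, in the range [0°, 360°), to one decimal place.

116.8°

Δλ = 35.9080°
y = sin Δλ · cos φ₂ = 0.397520
x = cos φ₁ sin φ₂ − sin φ₁ cos φ₂ cos Δλ = -0.200852
θ = atan2(y, x) = 116.8058° → 116.8058° (mod 360°)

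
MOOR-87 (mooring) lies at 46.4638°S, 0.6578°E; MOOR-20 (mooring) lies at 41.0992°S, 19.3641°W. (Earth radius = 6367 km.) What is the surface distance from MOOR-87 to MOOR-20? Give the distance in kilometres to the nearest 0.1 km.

Δφ = 5.3646°,  Δλ = -20.0219°
a = sin²(Δφ/2) + cos φ₁ cos φ₂ sin²(Δλ/2) = 0.017876
c = 2·arcsin(√a) = 0.268205 rad = 15.3670°
d = R·c = 6367 × 0.268205 = 1707.7 km

1707.7 km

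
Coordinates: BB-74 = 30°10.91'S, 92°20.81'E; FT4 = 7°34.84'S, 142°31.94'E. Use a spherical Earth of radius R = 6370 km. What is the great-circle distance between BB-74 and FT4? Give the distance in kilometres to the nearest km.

BB-74: φ = -30.18183°, λ = +92.34683°
FT4: φ = -7.58067°, λ = +142.53233°
Δφ = 22.6012°,  Δλ = 50.1855°
a = sin²(Δφ/2) + cos φ₁ cos φ₂ sin²(Δλ/2) = 0.192507
c = 2·arcsin(√a) = 0.908428 rad = 52.0491°
d = R·c = 6370 × 0.908428 = 5786.7 km

5787 km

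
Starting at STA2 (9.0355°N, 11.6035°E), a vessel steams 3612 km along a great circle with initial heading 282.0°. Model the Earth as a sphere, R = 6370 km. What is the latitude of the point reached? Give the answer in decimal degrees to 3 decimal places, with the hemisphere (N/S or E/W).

δ = d/R = 3612/6370 = 0.567033 rad
φ₂ = arcsin(sin φ₁ cos δ + cos φ₁ sin δ cos θ)
   = arcsin(0.15705·0.84350 + 0.98759·0.53713·0.20791) = 14.04941°
λ₂ = λ₁ + atan2(sin θ sin δ cos φ₁, cos δ − sin φ₁ sin φ₂) = -21.18878°

14.049°N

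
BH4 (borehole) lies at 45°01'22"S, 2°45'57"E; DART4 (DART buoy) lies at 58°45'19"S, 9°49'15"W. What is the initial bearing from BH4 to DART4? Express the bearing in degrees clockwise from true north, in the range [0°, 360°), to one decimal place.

BH4: φ = -45.02278°, λ = +2.76583°
DART4: φ = -58.75528°, λ = -9.82083°
Δλ = -12.5867°
y = sin Δλ · cos φ₂ = -0.113032
x = cos φ₁ sin φ₂ − sin φ₁ cos φ₂ cos Δλ = -0.246207
θ = atan2(y, x) = -155.3405° → 204.6595° (mod 360°)

204.7°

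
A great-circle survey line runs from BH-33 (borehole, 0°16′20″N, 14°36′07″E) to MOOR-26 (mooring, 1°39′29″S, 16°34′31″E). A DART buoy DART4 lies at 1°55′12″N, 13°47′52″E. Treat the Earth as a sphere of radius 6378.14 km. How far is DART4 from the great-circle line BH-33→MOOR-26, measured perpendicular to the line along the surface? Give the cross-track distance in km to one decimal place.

68.5 km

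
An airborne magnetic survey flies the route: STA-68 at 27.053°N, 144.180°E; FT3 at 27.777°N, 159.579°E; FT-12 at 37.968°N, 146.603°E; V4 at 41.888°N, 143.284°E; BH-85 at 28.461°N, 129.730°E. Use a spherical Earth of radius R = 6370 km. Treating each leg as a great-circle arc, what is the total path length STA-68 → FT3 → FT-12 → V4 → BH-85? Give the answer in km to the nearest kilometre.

5626 km

STA-68→FT3: c = 0.238758 rad, d = 1520.89 km
FT3→FT-12: c = 0.259915 rad, d = 1655.66 km
FT-12→V4: c = 0.081557 rad, d = 519.52 km
V4→BH-85: c = 0.303022 rad, d = 1930.25 km
Total = 1520.89 + 1655.66 + 519.52 + 1930.25 = 5626.32 km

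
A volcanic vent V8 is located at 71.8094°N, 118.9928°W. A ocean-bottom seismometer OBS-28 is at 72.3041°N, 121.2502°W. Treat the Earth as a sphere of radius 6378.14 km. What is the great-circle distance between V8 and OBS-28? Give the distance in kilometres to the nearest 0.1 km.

95.0 km

Δφ = 0.4947°,  Δλ = -2.2574°
a = sin²(Δφ/2) + cos φ₁ cos φ₂ sin²(Δλ/2) = 0.000055
c = 2·arcsin(√a) = 0.014894 rad = 0.8534°
d = R·c = 6378.14 × 0.014894 = 95.0 km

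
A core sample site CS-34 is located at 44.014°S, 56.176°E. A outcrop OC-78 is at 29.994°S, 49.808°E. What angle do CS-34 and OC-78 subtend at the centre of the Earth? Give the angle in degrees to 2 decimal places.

14.90°

Δφ = 14.0200°,  Δλ = -6.3680°
a = sin²(Δφ/2) + cos φ₁ cos φ₂ sin²(Δλ/2) = 0.016816
c = 2·arcsin(√a) = 0.260085 rad = 14.9018°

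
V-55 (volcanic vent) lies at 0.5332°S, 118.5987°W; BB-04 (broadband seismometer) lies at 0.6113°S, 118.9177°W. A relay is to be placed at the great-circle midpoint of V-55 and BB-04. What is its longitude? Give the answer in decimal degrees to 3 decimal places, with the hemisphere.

Bx = cos φ₂ cos Δλ = 0.999928,  By = cos φ₂ sin Δλ = -0.005567
φₘ = atan2(sin φ₁ + sin φ₂, √((cos φ₁ + Bx)² + By²)) = -0.57225°
λₘ = λ₁ + atan2(By, cos φ₁ + Bx) = -118.75820°

118.758°W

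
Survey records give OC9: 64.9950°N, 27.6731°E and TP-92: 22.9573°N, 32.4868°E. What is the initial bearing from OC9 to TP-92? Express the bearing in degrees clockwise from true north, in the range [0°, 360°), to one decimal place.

Δλ = 4.8137°
y = sin Δλ · cos φ₂ = 0.077270
x = cos φ₁ sin φ₂ − sin φ₁ cos φ₂ cos Δλ = -0.666676
θ = atan2(y, x) = 173.3888° → 173.3888° (mod 360°)

173.4°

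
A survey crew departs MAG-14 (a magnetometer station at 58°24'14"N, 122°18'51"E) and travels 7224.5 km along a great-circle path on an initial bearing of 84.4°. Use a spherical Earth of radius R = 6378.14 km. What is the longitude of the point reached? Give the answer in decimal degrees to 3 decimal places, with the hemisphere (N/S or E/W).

156.949°W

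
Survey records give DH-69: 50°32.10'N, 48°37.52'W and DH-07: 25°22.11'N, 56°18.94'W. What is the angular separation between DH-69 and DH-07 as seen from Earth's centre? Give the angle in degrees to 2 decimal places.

DH-69: φ = +50.53500°, λ = -48.62533°
DH-07: φ = +25.36850°, λ = -56.31567°
Δφ = -25.1665°,  Δλ = -7.6903°
a = sin²(Δφ/2) + cos φ₁ cos φ₂ sin²(Δλ/2) = 0.050045
c = 2·arcsin(√a) = 0.451232 rad = 25.8537°

25.85°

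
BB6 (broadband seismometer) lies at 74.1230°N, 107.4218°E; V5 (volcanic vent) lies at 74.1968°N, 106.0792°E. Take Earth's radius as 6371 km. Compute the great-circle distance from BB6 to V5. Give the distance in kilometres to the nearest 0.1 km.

41.6 km

Δφ = 0.0738°,  Δλ = -1.3426°
a = sin²(Δφ/2) + cos φ₁ cos φ₂ sin²(Δλ/2) = 0.000011
c = 2·arcsin(√a) = 0.006524 rad = 0.3738°
d = R·c = 6371 × 0.006524 = 41.6 km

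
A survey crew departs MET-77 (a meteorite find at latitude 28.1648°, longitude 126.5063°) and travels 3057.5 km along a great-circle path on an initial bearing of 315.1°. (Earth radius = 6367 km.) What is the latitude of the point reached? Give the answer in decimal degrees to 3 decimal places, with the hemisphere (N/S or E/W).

45.000°N

δ = d/R = 3057.5/6367 = 0.480210 rad
φ₂ = arcsin(sin φ₁ cos δ + cos φ₁ sin δ cos θ)
   = arcsin(0.47201·0.88690 + 0.88159·0.46197·0.70834) = 45.00000°
λ₂ = λ₁ + atan2(sin θ sin δ cos φ₁, cos δ − sin φ₁ sin φ₂) = 99.04439°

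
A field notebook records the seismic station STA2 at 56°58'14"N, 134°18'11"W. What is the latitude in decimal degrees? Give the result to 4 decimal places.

56.9706°N

56° + 58′/60 + 14″/3600 = 56 + 0.96667 + 0.00389 = 56.9706°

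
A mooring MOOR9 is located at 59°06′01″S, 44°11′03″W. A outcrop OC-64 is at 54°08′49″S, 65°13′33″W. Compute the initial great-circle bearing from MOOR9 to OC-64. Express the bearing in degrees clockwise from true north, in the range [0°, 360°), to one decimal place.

284.1°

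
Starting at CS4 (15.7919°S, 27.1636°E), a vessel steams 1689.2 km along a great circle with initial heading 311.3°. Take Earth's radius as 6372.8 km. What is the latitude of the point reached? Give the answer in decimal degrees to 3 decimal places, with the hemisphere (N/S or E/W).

5.524°S

δ = d/R = 1689.2/6372.8 = 0.265064 rad
φ₂ = arcsin(sin φ₁ cos δ + cos φ₁ sin δ cos θ)
   = arcsin(-0.27214·0.96508 + 0.96226·0.26197·0.66000) = -5.52410°
λ₂ = λ₁ + atan2(sin θ sin δ cos φ₁, cos δ − sin φ₁ sin φ₂) = 15.75948°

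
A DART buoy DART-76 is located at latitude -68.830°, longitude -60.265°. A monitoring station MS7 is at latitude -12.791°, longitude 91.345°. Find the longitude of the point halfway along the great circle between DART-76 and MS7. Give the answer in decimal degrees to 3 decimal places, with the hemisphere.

76.708°E

Bx = cos φ₂ cos Δλ = -0.857900,  By = cos φ₂ sin Δλ = 0.463671
φₘ = atan2(sin φ₁ + sin φ₂, √((cos φ₁ + Bx)² + By²)) = -59.50629°
λₘ = λ₁ + atan2(By, cos φ₁ + Bx) = 76.70838°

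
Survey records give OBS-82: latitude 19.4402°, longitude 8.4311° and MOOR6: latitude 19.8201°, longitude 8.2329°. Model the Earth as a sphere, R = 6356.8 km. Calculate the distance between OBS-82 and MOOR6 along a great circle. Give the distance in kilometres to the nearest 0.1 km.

47.0 km

Δφ = 0.3799°,  Δλ = -0.1982°
a = sin²(Δφ/2) + cos φ₁ cos φ₂ sin²(Δλ/2) = 0.000014
c = 2·arcsin(√a) = 0.007388 rad = 0.4233°
d = R·c = 6356.8 × 0.007388 = 47.0 km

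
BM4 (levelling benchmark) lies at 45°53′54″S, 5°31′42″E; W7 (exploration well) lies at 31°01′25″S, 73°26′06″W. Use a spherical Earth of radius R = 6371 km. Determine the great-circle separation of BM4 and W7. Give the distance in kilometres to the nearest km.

6787 km

BM4: φ = -45.89833°, λ = +5.52833°
W7: φ = -31.02361°, λ = -73.43500°
Δφ = 14.8747°,  Δλ = -78.9633°
a = sin²(Δφ/2) + cos φ₁ cos φ₂ sin²(Δλ/2) = 0.257862
c = 2·arcsin(√a) = 1.065261 rad = 61.0350°
d = R·c = 6371 × 1.065261 = 6786.8 km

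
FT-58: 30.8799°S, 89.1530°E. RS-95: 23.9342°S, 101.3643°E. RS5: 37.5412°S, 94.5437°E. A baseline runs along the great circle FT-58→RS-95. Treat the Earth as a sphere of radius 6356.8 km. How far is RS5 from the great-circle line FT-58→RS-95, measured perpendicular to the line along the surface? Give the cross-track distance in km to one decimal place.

888.0 km

δ₁₃ = central angle FT-58→RS5 = 0.139832 rad  (haversine)
θ₁₃ = bearing FT-58→RS5 = 147.692°,  θ₁₂ = bearing FT-58→RS-95 = 60.291°
dₓₜ = R·arcsin(sin δ₁₃ · sin(θ₁₃ − θ₁₂)) = 6356.8·arcsin(0.13938·sin(87.402°)) = 887.963 km
|dₓₜ| = 887.963 km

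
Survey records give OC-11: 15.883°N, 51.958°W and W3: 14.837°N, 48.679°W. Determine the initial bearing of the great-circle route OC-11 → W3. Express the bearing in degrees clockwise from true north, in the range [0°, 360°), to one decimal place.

Δλ = 3.2790°
y = sin Δλ · cos φ₂ = 0.055291
x = cos φ₁ sin φ₂ − sin φ₁ cos φ₂ cos Δλ = -0.017822
θ = atan2(y, x) = 107.8658° → 107.8658° (mod 360°)

107.9°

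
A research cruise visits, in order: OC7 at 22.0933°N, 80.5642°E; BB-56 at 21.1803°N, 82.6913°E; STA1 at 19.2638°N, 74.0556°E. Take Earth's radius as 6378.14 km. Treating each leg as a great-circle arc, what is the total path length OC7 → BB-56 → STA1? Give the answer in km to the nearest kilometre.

OC7→BB-56: c = 0.038010 rad, d = 242.43 km
BB-56→STA1: c = 0.145308 rad, d = 926.79 km
Total = 242.43 + 926.79 = 1169.23 km

1169 km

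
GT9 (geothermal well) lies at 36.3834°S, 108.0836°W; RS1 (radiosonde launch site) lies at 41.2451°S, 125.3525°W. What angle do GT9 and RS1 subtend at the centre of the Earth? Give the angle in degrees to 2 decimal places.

14.28°

Δφ = -4.8617°,  Δλ = -17.2689°
a = sin²(Δφ/2) + cos φ₁ cos φ₂ sin²(Δλ/2) = 0.015442
c = 2·arcsin(√a) = 0.249178 rad = 14.2769°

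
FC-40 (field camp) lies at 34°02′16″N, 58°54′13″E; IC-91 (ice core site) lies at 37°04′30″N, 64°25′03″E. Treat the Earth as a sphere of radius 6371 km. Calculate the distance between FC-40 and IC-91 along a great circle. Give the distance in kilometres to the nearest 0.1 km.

FC-40: φ = +34.03778°, λ = +58.90361°
IC-91: φ = +37.07500°, λ = +64.41750°
Δφ = 3.0372°,  Δλ = 5.5139°
a = sin²(Δφ/2) + cos φ₁ cos φ₂ sin²(Δλ/2) = 0.002232
c = 2·arcsin(√a) = 0.094522 rad = 5.4157°
d = R·c = 6371 × 0.094522 = 602.2 km

602.2 km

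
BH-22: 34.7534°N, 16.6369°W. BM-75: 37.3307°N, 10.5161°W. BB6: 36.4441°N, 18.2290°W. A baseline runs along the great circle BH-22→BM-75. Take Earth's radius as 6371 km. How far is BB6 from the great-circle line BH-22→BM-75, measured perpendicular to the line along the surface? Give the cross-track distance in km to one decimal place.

δ₁₃ = central angle BH-22→BB6 = 0.037164 rad  (haversine)
θ₁₃ = bearing BH-22→BB6 = 323.020°,  θ₁₂ = bearing BH-22→BM-75 = 60.714°
dₓₜ = R·arcsin(sin δ₁₃ · sin(θ₁₃ − θ₁₂)) = 6371·arcsin(0.03716·sin(262.306°)) = -234.637 km
|dₓₜ| = 234.637 km

234.6 km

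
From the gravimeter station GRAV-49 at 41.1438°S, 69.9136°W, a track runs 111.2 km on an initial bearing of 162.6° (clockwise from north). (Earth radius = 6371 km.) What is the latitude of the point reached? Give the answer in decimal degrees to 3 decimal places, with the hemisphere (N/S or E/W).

δ = d/R = 111.2/6371 = 0.017454 rad
φ₂ = arcsin(sin φ₁ cos δ + cos φ₁ sin δ cos θ)
   = arcsin(-0.65795·0.99985 + 0.75306·0.01745·-0.95424) = -42.09739°
λ₂ = λ₁ + atan2(sin θ sin δ cos φ₁, cos δ − sin φ₁ sin φ₂) = -69.51058°

42.097°S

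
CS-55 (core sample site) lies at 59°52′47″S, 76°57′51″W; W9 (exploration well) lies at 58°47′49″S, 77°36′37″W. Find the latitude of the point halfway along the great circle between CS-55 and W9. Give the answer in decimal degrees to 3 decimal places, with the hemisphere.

59.339°S

CS-55: φ = -59.87972°, λ = -76.96417°
W9: φ = -58.79694°, λ = -77.61028°
Bx = cos φ₂ cos Δλ = 0.518040,  By = cos φ₂ sin Δλ = -0.005842
φₘ = atan2(sin φ₁ + sin φ₂, √((cos φ₁ + Bx)² + By²)) = -59.33873°
λₘ = λ₁ + atan2(By, cos φ₁ + Bx) = -77.29237°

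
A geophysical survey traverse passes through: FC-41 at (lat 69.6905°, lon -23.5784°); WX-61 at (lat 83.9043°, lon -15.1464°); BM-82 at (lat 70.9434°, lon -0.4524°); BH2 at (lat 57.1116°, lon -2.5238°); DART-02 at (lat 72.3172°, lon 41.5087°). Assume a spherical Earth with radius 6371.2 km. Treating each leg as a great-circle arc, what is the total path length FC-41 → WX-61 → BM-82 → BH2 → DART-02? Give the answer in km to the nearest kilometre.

7193 km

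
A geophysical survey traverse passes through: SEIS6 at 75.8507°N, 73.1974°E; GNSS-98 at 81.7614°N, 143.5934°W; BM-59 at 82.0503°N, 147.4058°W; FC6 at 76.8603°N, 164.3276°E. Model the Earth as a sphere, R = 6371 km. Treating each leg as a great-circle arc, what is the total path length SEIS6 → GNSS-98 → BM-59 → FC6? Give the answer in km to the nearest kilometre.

SEIS6→GNSS-98: c = 0.371997 rad, d = 2370.00 km
GNSS-98→BM-59: c = 0.010637 rad, d = 67.77 km
BM-59→FC6: c = 0.171155 rad, d = 1090.43 km
Total = 2370.00 + 67.77 + 1090.43 = 3528.19 km

3528 km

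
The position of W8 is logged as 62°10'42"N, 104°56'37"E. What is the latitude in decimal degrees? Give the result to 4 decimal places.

62.1783°N

62° + 10′/60 + 42″/3600 = 62 + 0.16667 + 0.01167 = 62.1783°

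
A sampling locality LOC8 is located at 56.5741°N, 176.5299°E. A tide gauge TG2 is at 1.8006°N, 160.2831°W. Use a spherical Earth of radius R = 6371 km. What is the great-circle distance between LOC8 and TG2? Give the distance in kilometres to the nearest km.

Δφ = -54.7735°,  Δλ = 23.1870°
a = sin²(Δφ/2) + cos φ₁ cos φ₂ sin²(Δλ/2) = 0.233832
c = 2·arcsin(√a) = 1.009438 rad = 57.8365°
d = R·c = 6371 × 1.009438 = 6431.1 km

6431 km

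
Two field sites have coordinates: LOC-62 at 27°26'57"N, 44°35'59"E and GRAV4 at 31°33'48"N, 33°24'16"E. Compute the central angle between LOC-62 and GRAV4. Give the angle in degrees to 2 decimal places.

LOC-62: φ = +27.44917°, λ = +44.59972°
GRAV4: φ = +31.56333°, λ = +33.40444°
Δφ = 4.1142°,  Δλ = -11.1953°
a = sin²(Δφ/2) + cos φ₁ cos φ₂ sin²(Δλ/2) = 0.008483
c = 2·arcsin(√a) = 0.184464 rad = 10.5690°

10.57°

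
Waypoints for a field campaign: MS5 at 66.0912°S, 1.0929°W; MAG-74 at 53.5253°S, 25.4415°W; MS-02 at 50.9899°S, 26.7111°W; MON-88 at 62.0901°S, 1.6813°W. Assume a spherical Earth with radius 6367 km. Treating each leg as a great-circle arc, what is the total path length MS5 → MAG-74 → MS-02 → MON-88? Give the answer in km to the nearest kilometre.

4167 km

MS5→MAG-74: c = 0.302426 rad, d = 1925.54 km
MAG-74→MS-02: c = 0.046281 rad, d = 294.67 km
MS-02→MON-88: c = 0.305749 rad, d = 1946.70 km
Total = 1925.54 + 294.67 + 1946.70 = 4166.92 km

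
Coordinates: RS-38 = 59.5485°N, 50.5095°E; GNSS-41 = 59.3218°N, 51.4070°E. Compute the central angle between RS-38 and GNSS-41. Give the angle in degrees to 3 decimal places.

0.510°

Δφ = -0.2267°,  Δλ = 0.8975°
a = sin²(Δφ/2) + cos φ₁ cos φ₂ sin²(Δλ/2) = 0.000020
c = 2·arcsin(√a) = 0.008894 rad = 0.5096°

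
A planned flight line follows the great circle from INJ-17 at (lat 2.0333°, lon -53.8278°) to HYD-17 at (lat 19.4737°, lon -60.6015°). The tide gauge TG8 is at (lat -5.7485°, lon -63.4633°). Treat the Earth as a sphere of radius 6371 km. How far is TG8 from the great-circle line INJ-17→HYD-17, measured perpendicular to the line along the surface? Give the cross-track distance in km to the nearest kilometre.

1303 km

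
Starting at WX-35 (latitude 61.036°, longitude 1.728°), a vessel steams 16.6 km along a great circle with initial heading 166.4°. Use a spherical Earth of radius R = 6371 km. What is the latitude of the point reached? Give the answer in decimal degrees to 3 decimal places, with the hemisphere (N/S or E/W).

60.891°N

δ = d/R = 16.6/6371 = 0.002606 rad
φ₂ = arcsin(sin φ₁ cos δ + cos φ₁ sin δ cos θ)
   = arcsin(0.87492·1.00000 + 0.48426·0.00261·-0.97196) = 60.89088°
λ₂ = λ₁ + atan2(sin θ sin δ cos φ₁, cos δ − sin φ₁ sin φ₂) = 1.80016°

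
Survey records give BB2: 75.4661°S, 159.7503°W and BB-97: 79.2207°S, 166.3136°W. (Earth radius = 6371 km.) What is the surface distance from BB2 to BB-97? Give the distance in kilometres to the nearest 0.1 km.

446.4 km

Δφ = -3.7546°,  Δλ = -6.5633°
a = sin²(Δφ/2) + cos φ₁ cos φ₂ sin²(Δλ/2) = 0.001227
c = 2·arcsin(√a) = 0.070070 rad = 4.0147°
d = R·c = 6371 × 0.070070 = 446.4 km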